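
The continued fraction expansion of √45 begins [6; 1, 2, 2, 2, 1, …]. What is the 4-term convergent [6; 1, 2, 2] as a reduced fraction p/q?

a_0 = 6: 6/1
a_1 = 1: 7/1
a_2 = 2: 20/3
a_3 = 2: 47/7

47/7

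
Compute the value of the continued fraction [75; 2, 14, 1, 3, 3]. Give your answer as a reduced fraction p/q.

29967/397

Start with 3.
3 + 1/(3/1) = 3 + 1/3 = 10/3
1 + 1/(10/3) = 1 + 3/10 = 13/10
14 + 1/(13/10) = 14 + 10/13 = 192/13
2 + 1/(192/13) = 2 + 13/192 = 397/192
75 + 1/(397/192) = 75 + 192/397 = 29967/397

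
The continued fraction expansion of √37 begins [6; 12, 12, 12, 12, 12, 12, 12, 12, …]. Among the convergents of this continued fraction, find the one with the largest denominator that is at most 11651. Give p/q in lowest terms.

a_0 = 6: 6/1  (≤ bound)
a_1 = 12: 73/12  (≤ bound)
a_2 = 12: 882/145  (≤ bound)
a_3 = 12: 10657/1752  (≤ bound)
a_4 = 12: 128766/21169  (> 11651, stop)

10657/1752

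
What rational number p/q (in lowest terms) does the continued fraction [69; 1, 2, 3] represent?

a_0 = 69: 69/1
a_1 = 1: 70/1
a_2 = 2: 209/3
a_3 = 3: 697/10

697/10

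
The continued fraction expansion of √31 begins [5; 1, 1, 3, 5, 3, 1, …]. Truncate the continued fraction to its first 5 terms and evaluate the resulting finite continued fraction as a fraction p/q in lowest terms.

Work from the innermost term outward:
Start with 5.
3 + 1/(5/1) = 3 + 1/5 = 16/5
1 + 1/(16/5) = 1 + 5/16 = 21/16
1 + 1/(21/16) = 1 + 16/21 = 37/21
5 + 1/(37/21) = 5 + 21/37 = 206/37

206/37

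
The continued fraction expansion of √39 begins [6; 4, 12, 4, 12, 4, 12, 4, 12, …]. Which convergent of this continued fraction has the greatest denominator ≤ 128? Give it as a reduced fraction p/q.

a_0 = 6: 6/1  (≤ bound)
a_1 = 4: 25/4  (≤ bound)
a_2 = 12: 306/49  (≤ bound)
a_3 = 4: 1249/200  (> 128, stop)

306/49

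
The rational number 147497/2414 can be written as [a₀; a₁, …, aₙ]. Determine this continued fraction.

147497 = 61·2414 + 243, so a_0 = 61
2414 = 9·243 + 227, so a_1 = 9
243 = 1·227 + 16, so a_2 = 1
227 = 14·16 + 3, so a_3 = 14
16 = 5·3 + 1, so a_4 = 5
3 = 3·1 + 0, so a_5 = 3

[61; 9, 1, 14, 5, 3]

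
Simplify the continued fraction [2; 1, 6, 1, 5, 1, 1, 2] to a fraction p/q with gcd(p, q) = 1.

Start with 2.
1 + 1/(2/1) = 1 + 1/2 = 3/2
1 + 1/(3/2) = 1 + 2/3 = 5/3
5 + 1/(5/3) = 5 + 3/5 = 28/5
1 + 1/(28/5) = 1 + 5/28 = 33/28
6 + 1/(33/28) = 6 + 28/33 = 226/33
1 + 1/(226/33) = 1 + 33/226 = 259/226
2 + 1/(259/226) = 2 + 226/259 = 744/259

744/259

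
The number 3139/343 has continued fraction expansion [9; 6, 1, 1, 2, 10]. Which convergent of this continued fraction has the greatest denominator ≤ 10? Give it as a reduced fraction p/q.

a_0 = 9: 9/1  (≤ bound)
a_1 = 6: 55/6  (≤ bound)
a_2 = 1: 64/7  (≤ bound)
a_3 = 1: 119/13  (> 10, stop)

64/7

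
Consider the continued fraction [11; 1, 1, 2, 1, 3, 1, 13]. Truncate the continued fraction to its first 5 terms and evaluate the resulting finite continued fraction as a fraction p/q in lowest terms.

81/7

Use the convergent recurrence hₖ = aₖ·hₖ₋₁ + hₖ₋₂ (and likewise for the denominators kₖ):
a_0 = 11: 11/1
a_1 = 1: 12/1
a_2 = 1: 23/2
a_3 = 2: 58/5
a_4 = 1: 81/7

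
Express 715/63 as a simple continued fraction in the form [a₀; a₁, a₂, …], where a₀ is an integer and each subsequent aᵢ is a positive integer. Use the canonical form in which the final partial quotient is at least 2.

715 = 11·63 + 22, so a_0 = 11
63 = 2·22 + 19, so a_1 = 2
22 = 1·19 + 3, so a_2 = 1
19 = 6·3 + 1, so a_3 = 6
3 = 3·1 + 0, so a_4 = 3

[11; 2, 1, 6, 3]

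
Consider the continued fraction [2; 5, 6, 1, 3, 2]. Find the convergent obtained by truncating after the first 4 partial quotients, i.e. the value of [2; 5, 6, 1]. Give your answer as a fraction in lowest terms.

79/36

Use the convergent recurrence hₖ = aₖ·hₖ₋₁ + hₖ₋₂ (and likewise for the denominators kₖ):
a_0 = 2: 2/1
a_1 = 5: 11/5
a_2 = 6: 68/31
a_3 = 1: 79/36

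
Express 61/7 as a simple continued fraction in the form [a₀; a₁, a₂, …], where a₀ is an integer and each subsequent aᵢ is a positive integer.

61 ÷ 7 → quotient 8, remainder 5
7 ÷ 5 → quotient 1, remainder 2
5 ÷ 2 → quotient 2, remainder 1
2 ÷ 1 → quotient 2, remainder 0

[8; 1, 2, 2]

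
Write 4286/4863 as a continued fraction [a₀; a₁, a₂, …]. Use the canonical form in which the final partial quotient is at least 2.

Apply division with remainder until the remainder is 0:
4286 = 0·4863 + 4286, so a_0 = 0
4863 = 1·4286 + 577, so a_1 = 1
4286 = 7·577 + 247, so a_2 = 7
577 = 2·247 + 83, so a_3 = 2
247 = 2·83 + 81, so a_4 = 2
83 = 1·81 + 2, so a_5 = 1
81 = 40·2 + 1, so a_6 = 40
2 = 2·1 + 0, so a_7 = 2

[0; 1, 7, 2, 2, 1, 40, 2]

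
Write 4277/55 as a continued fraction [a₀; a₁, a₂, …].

[77; 1, 3, 4, 3]

4277 ÷ 55 → quotient 77, remainder 42
55 ÷ 42 → quotient 1, remainder 13
42 ÷ 13 → quotient 3, remainder 3
13 ÷ 3 → quotient 4, remainder 1
3 ÷ 1 → quotient 3, remainder 0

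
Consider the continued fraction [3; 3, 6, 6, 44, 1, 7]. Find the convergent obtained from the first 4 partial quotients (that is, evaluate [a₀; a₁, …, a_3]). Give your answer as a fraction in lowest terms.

Start with 6.
6 + 1/(6/1) = 6 + 1/6 = 37/6
3 + 1/(37/6) = 3 + 6/37 = 117/37
3 + 1/(117/37) = 3 + 37/117 = 388/117

388/117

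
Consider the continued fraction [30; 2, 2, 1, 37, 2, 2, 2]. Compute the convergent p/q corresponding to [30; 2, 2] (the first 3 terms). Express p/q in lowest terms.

152/5

Start with 2.
2 + 1/(2/1) = 2 + 1/2 = 5/2
30 + 1/(5/2) = 30 + 2/5 = 152/5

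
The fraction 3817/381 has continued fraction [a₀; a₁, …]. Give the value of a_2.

3817 ÷ 381 → quotient 10, remainder 7
381 ÷ 7 → quotient 54, remainder 3
7 ÷ 3 → quotient 2, remainder 1

2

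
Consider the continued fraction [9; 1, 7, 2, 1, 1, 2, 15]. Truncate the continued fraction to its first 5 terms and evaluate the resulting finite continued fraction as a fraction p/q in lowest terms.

Start with 1.
2 + 1/(1/1) = 2 + 1/1 = 3/1
7 + 1/(3/1) = 7 + 1/3 = 22/3
1 + 1/(22/3) = 1 + 3/22 = 25/22
9 + 1/(25/22) = 9 + 22/25 = 247/25

247/25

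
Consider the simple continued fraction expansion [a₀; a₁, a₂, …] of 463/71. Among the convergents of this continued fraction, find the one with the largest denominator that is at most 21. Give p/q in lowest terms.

List convergents until the denominator exceeds the bound:
a_0 = 6: 6/1  (≤ bound)
a_1 = 1: 7/1  (≤ bound)
a_2 = 1: 13/2  (≤ bound)
a_3 = 11: 150/23  (> 21, stop)

13/2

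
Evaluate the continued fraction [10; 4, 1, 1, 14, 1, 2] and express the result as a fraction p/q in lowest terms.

4201/411

a_0 = 10: 10/1
a_1 = 4: 41/4
a_2 = 1: 51/5
a_3 = 1: 92/9
a_4 = 14: 1339/131
a_5 = 1: 1431/140
a_6 = 2: 4201/411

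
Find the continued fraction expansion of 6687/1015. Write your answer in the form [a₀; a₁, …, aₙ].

Run the Euclidean algorithm, recording each quotient:
6687 ÷ 1015 → quotient 6, remainder 597
1015 ÷ 597 → quotient 1, remainder 418
597 ÷ 418 → quotient 1, remainder 179
418 ÷ 179 → quotient 2, remainder 60
179 ÷ 60 → quotient 2, remainder 59
60 ÷ 59 → quotient 1, remainder 1
59 ÷ 1 → quotient 59, remainder 0

[6; 1, 1, 2, 2, 1, 59]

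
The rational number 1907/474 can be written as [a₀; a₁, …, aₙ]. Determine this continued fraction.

[4; 43, 11]

1907 = 4·474 + 11, so a_0 = 4
474 = 43·11 + 1, so a_1 = 43
11 = 11·1 + 0, so a_2 = 11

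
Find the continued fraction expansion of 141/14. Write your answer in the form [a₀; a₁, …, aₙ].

[10; 14]

⌊141/14⌋ = 10, remainder 1
⌊14/1⌋ = 14, remainder 0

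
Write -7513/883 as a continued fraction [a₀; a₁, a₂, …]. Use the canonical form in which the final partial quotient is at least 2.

[-9; 2, 28, 1, 14]

-7513 ÷ 883 → quotient -9, remainder 434
883 ÷ 434 → quotient 2, remainder 15
434 ÷ 15 → quotient 28, remainder 14
15 ÷ 14 → quotient 1, remainder 1
14 ÷ 1 → quotient 14, remainder 0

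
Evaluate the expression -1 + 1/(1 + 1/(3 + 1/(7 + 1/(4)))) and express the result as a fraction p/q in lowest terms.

-29/120

Build up convergents one term at a time:
a_0 = -1: -1/1
a_1 = 1: 0/1
a_2 = 3: -1/4
a_3 = 7: -7/29
a_4 = 4: -29/120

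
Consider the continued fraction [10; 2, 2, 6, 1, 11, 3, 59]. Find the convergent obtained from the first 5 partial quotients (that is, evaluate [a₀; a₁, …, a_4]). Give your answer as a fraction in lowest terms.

Collapse the nested fraction from the inside out:
Start with 1.
6 + 1/(1/1) = 6 + 1/1 = 7/1
2 + 1/(7/1) = 2 + 1/7 = 15/7
2 + 1/(15/7) = 2 + 7/15 = 37/15
10 + 1/(37/15) = 10 + 15/37 = 385/37

385/37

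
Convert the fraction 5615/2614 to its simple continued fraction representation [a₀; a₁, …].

⌊5615/2614⌋ = 2, remainder 387
⌊2614/387⌋ = 6, remainder 292
⌊387/292⌋ = 1, remainder 95
⌊292/95⌋ = 3, remainder 7
⌊95/7⌋ = 13, remainder 4
⌊7/4⌋ = 1, remainder 3
⌊4/3⌋ = 1, remainder 1
⌊3/1⌋ = 3, remainder 0

[2; 6, 1, 3, 13, 1, 1, 3]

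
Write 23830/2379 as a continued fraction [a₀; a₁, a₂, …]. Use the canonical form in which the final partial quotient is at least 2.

Apply division with remainder until the remainder is 0:
23830 = 10·2379 + 40, so a_0 = 10
2379 = 59·40 + 19, so a_1 = 59
40 = 2·19 + 2, so a_2 = 2
19 = 9·2 + 1, so a_3 = 9
2 = 2·1 + 0, so a_4 = 2

[10; 59, 2, 9, 2]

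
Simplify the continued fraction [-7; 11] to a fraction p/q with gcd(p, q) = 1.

-76/11

Start with 11.
-7 + 1/(11/1) = -7 + 1/11 = -76/11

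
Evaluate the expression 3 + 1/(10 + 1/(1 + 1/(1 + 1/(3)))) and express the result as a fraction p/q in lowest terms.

Start with 3.
1 + 1/(3/1) = 1 + 1/3 = 4/3
1 + 1/(4/3) = 1 + 3/4 = 7/4
10 + 1/(7/4) = 10 + 4/7 = 74/7
3 + 1/(74/7) = 3 + 7/74 = 229/74

229/74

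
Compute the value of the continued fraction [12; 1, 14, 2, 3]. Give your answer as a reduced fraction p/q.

Start with 3.
2 + 1/(3/1) = 2 + 1/3 = 7/3
14 + 1/(7/3) = 14 + 3/7 = 101/7
1 + 1/(101/7) = 1 + 7/101 = 108/101
12 + 1/(108/101) = 12 + 101/108 = 1397/108

1397/108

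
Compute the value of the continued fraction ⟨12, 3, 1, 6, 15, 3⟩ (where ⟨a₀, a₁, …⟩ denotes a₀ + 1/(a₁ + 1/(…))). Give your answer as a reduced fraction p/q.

Start with 3.
15 + 1/(3/1) = 15 + 1/3 = 46/3
6 + 1/(46/3) = 6 + 3/46 = 279/46
1 + 1/(279/46) = 1 + 46/279 = 325/279
3 + 1/(325/279) = 3 + 279/325 = 1254/325
12 + 1/(1254/325) = 12 + 325/1254 = 15373/1254

15373/1254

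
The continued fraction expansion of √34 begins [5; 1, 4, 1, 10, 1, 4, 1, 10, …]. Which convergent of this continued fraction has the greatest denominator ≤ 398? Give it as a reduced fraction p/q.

a_0 = 5: 5/1  (≤ bound)
a_1 = 1: 6/1  (≤ bound)
a_2 = 4: 29/5  (≤ bound)
a_3 = 1: 35/6  (≤ bound)
a_4 = 10: 379/65  (≤ bound)
a_5 = 1: 414/71  (≤ bound)
a_6 = 4: 2035/349  (≤ bound)
a_7 = 1: 2449/420  (> 398, stop)

2035/349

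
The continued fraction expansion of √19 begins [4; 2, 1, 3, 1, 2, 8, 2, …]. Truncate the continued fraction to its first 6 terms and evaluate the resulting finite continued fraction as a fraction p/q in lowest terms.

a_0 = 4: 4/1
a_1 = 2: 9/2
a_2 = 1: 13/3
a_3 = 3: 48/11
a_4 = 1: 61/14
a_5 = 2: 170/39

170/39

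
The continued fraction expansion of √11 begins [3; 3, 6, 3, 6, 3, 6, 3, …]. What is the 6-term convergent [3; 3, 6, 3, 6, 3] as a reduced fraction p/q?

3970/1197

Compute successive convergents:
a_0 = 3: 3/1
a_1 = 3: 10/3
a_2 = 6: 63/19
a_3 = 3: 199/60
a_4 = 6: 1257/379
a_5 = 3: 3970/1197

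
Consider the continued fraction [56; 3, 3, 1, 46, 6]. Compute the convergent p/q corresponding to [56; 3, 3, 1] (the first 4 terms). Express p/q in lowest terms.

732/13

Work from the innermost term outward:
Start with 1.
3 + 1/(1/1) = 3 + 1/1 = 4/1
3 + 1/(4/1) = 3 + 1/4 = 13/4
56 + 1/(13/4) = 56 + 4/13 = 732/13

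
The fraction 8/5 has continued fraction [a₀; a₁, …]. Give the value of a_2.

1

Run the Euclidean algorithm, recording each quotient:
8 = 1·5 + 3, so a_0 = 1
5 = 1·3 + 2, so a_1 = 1
3 = 1·2 + 1, so a_2 = 1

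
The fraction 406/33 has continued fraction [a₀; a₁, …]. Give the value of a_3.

Repeatedly divide and take the remainder:
406 = 12·33 + 10, so a_0 = 12
33 = 3·10 + 3, so a_1 = 3
10 = 3·3 + 1, so a_2 = 3
3 = 3·1 + 0, so a_3 = 3

3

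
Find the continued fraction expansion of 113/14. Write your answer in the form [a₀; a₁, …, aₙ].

[8; 14]

Repeatedly divide and take the remainder:
⌊113/14⌋ = 8, remainder 1
⌊14/1⌋ = 14, remainder 0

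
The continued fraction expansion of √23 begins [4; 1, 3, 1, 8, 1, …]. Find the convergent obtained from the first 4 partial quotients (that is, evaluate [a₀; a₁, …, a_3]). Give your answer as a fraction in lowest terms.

24/5

Collapse the nested fraction from the inside out:
Start with 1.
3 + 1/(1/1) = 3 + 1/1 = 4/1
1 + 1/(4/1) = 1 + 1/4 = 5/4
4 + 1/(5/4) = 4 + 4/5 = 24/5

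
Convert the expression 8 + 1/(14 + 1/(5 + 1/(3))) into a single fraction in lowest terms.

Compute successive convergents:
a_0 = 8: 8/1
a_1 = 14: 113/14
a_2 = 5: 573/71
a_3 = 3: 1832/227

1832/227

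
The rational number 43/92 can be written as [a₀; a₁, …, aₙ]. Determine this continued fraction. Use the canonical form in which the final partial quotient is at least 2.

[0; 2, 7, 6]

Apply division with remainder until the remainder is 0:
43 ÷ 92 → quotient 0, remainder 43
92 ÷ 43 → quotient 2, remainder 6
43 ÷ 6 → quotient 7, remainder 1
6 ÷ 1 → quotient 6, remainder 0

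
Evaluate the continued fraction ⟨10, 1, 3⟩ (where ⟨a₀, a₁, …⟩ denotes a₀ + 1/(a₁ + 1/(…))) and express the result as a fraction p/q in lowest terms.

Use the convergent recurrence hₖ = aₖ·hₖ₋₁ + hₖ₋₂ (and likewise for the denominators kₖ):
a_0 = 10: 10/1
a_1 = 1: 11/1
a_2 = 3: 43/4

43/4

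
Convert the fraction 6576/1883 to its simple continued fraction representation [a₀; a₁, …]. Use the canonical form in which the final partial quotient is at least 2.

⌊6576/1883⌋ = 3, remainder 927
⌊1883/927⌋ = 2, remainder 29
⌊927/29⌋ = 31, remainder 28
⌊29/28⌋ = 1, remainder 1
⌊28/1⌋ = 28, remainder 0

[3; 2, 31, 1, 28]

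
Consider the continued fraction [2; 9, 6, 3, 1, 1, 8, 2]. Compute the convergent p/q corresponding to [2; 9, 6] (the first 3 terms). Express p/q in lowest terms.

Starting at the tail and folding back:
Start with 6.
9 + 1/(6/1) = 9 + 1/6 = 55/6
2 + 1/(55/6) = 2 + 6/55 = 116/55

116/55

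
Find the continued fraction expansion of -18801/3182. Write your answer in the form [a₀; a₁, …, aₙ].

⌊-18801/3182⌋ = -6, remainder 291
⌊3182/291⌋ = 10, remainder 272
⌊291/272⌋ = 1, remainder 19
⌊272/19⌋ = 14, remainder 6
⌊19/6⌋ = 3, remainder 1
⌊6/1⌋ = 6, remainder 0

[-6; 10, 1, 14, 3, 6]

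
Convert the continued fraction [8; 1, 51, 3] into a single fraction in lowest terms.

a_0 = 8: 8/1
a_1 = 1: 9/1
a_2 = 51: 467/52
a_3 = 3: 1410/157

1410/157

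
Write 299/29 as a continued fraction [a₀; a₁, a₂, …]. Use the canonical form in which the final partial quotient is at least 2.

[10; 3, 4, 2]

299 = 10·29 + 9, so a_0 = 10
29 = 3·9 + 2, so a_1 = 3
9 = 4·2 + 1, so a_2 = 4
2 = 2·1 + 0, so a_3 = 2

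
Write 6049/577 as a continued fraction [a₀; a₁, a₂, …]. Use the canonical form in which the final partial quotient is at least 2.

⌊6049/577⌋ = 10, remainder 279
⌊577/279⌋ = 2, remainder 19
⌊279/19⌋ = 14, remainder 13
⌊19/13⌋ = 1, remainder 6
⌊13/6⌋ = 2, remainder 1
⌊6/1⌋ = 6, remainder 0

[10; 2, 14, 1, 2, 6]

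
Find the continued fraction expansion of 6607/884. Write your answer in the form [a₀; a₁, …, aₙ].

Repeatedly divide and take the remainder:
6607 = 7·884 + 419, so a_0 = 7
884 = 2·419 + 46, so a_1 = 2
419 = 9·46 + 5, so a_2 = 9
46 = 9·5 + 1, so a_3 = 9
5 = 5·1 + 0, so a_4 = 5

[7; 2, 9, 9, 5]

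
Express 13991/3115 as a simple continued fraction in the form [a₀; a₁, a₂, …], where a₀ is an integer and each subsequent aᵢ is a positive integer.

[4; 2, 28, 1, 7, 1, 5]

Apply division with remainder until the remainder is 0:
13991 ÷ 3115 → quotient 4, remainder 1531
3115 ÷ 1531 → quotient 2, remainder 53
1531 ÷ 53 → quotient 28, remainder 47
53 ÷ 47 → quotient 1, remainder 6
47 ÷ 6 → quotient 7, remainder 5
6 ÷ 5 → quotient 1, remainder 1
5 ÷ 1 → quotient 5, remainder 0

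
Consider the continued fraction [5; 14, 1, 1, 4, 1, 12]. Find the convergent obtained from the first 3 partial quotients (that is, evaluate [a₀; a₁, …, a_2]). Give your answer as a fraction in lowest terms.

76/15

Start with 1.
14 + 1/(1/1) = 14 + 1/1 = 15/1
5 + 1/(15/1) = 5 + 1/15 = 76/15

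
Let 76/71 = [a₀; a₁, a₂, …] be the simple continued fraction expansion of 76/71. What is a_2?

5

76 ÷ 71 → quotient 1, remainder 5
71 ÷ 5 → quotient 14, remainder 1
5 ÷ 1 → quotient 5, remainder 0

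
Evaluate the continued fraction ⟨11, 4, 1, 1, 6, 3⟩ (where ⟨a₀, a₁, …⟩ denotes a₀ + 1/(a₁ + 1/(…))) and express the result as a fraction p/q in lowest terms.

2087/186

a_0 = 11: 11/1
a_1 = 4: 45/4
a_2 = 1: 56/5
a_3 = 1: 101/9
a_4 = 6: 662/59
a_5 = 3: 2087/186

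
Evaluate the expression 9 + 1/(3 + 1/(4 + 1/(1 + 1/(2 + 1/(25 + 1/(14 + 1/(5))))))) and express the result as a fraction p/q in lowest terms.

756399/81236

Collapse the nested fraction from the inside out:
Start with 5.
14 + 1/(5/1) = 14 + 1/5 = 71/5
25 + 1/(71/5) = 25 + 5/71 = 1780/71
2 + 1/(1780/71) = 2 + 71/1780 = 3631/1780
1 + 1/(3631/1780) = 1 + 1780/3631 = 5411/3631
4 + 1/(5411/3631) = 4 + 3631/5411 = 25275/5411
3 + 1/(25275/5411) = 3 + 5411/25275 = 81236/25275
9 + 1/(81236/25275) = 9 + 25275/81236 = 756399/81236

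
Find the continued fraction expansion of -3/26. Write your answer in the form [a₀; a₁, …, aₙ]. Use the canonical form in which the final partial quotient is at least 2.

[-1; 1, 7, 1, 2]

Repeatedly divide and take the remainder:
-3 ÷ 26 → quotient -1, remainder 23
26 ÷ 23 → quotient 1, remainder 3
23 ÷ 3 → quotient 7, remainder 2
3 ÷ 2 → quotient 1, remainder 1
2 ÷ 1 → quotient 2, remainder 0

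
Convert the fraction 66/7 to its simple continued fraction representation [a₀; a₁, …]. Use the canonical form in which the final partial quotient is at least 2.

⌊66/7⌋ = 9, remainder 3
⌊7/3⌋ = 2, remainder 1
⌊3/1⌋ = 3, remainder 0

[9; 2, 3]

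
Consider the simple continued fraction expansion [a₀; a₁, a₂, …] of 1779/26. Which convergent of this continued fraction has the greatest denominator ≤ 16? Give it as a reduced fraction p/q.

479/7

a_0 = 68: 68/1  (≤ bound)
a_1 = 2: 137/2  (≤ bound)
a_2 = 2: 342/5  (≤ bound)
a_3 = 1: 479/7  (≤ bound)
a_4 = 3: 1779/26  (> 16, stop)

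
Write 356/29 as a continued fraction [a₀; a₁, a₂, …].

[12; 3, 1, 1, 1, 2]

Repeatedly divide and take the remainder:
⌊356/29⌋ = 12, remainder 8
⌊29/8⌋ = 3, remainder 5
⌊8/5⌋ = 1, remainder 3
⌊5/3⌋ = 1, remainder 2
⌊3/2⌋ = 1, remainder 1
⌊2/1⌋ = 2, remainder 0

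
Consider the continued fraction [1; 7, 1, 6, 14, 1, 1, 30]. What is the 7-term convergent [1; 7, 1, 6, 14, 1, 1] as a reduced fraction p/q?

1816/1611

Build up convergents one term at a time:
a_0 = 1: 1/1
a_1 = 7: 8/7
a_2 = 1: 9/8
a_3 = 6: 62/55
a_4 = 14: 877/778
a_5 = 1: 939/833
a_6 = 1: 1816/1611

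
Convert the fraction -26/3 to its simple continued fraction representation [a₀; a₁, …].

⌊-26/3⌋ = -9, remainder 1
⌊3/1⌋ = 3, remainder 0

[-9; 3]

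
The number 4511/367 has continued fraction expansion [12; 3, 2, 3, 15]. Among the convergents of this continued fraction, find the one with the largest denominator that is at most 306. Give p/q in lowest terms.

295/24

a_0 = 12: 12/1  (≤ bound)
a_1 = 3: 37/3  (≤ bound)
a_2 = 2: 86/7  (≤ bound)
a_3 = 3: 295/24  (≤ bound)
a_4 = 15: 4511/367  (> 306, stop)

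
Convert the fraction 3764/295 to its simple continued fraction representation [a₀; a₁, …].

3764 ÷ 295 → quotient 12, remainder 224
295 ÷ 224 → quotient 1, remainder 71
224 ÷ 71 → quotient 3, remainder 11
71 ÷ 11 → quotient 6, remainder 5
11 ÷ 5 → quotient 2, remainder 1
5 ÷ 1 → quotient 5, remainder 0

[12; 1, 3, 6, 2, 5]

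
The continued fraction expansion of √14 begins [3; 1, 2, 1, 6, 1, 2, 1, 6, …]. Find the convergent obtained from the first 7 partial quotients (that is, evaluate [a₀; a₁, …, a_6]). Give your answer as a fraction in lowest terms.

333/89

Start with 2.
1 + 1/(2/1) = 1 + 1/2 = 3/2
6 + 1/(3/2) = 6 + 2/3 = 20/3
1 + 1/(20/3) = 1 + 3/20 = 23/20
2 + 1/(23/20) = 2 + 20/23 = 66/23
1 + 1/(66/23) = 1 + 23/66 = 89/66
3 + 1/(89/66) = 3 + 66/89 = 333/89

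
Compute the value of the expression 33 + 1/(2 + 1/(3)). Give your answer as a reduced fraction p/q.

234/7

a_0 = 33: 33/1
a_1 = 2: 67/2
a_2 = 3: 234/7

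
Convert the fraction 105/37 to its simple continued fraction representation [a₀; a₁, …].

Repeatedly divide and take the remainder:
105 = 2·37 + 31, so a_0 = 2
37 = 1·31 + 6, so a_1 = 1
31 = 5·6 + 1, so a_2 = 5
6 = 6·1 + 0, so a_3 = 6

[2; 1, 5, 6]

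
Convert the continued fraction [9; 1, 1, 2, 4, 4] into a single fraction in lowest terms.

Work from the innermost term outward:
Start with 4.
4 + 1/(4/1) = 4 + 1/4 = 17/4
2 + 1/(17/4) = 2 + 4/17 = 38/17
1 + 1/(38/17) = 1 + 17/38 = 55/38
1 + 1/(55/38) = 1 + 38/55 = 93/55
9 + 1/(93/55) = 9 + 55/93 = 892/93

892/93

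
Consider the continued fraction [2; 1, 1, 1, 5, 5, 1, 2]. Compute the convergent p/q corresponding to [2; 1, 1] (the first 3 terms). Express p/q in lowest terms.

5/2

Start with 1.
1 + 1/(1/1) = 1 + 1/1 = 2/1
2 + 1/(2/1) = 2 + 1/2 = 5/2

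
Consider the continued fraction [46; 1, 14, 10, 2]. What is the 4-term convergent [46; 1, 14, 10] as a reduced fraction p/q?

Start with 10.
14 + 1/(10/1) = 14 + 1/10 = 141/10
1 + 1/(141/10) = 1 + 10/141 = 151/141
46 + 1/(151/141) = 46 + 141/151 = 7087/151

7087/151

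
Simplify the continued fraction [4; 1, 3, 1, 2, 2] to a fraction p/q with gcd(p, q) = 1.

158/33

a_0 = 4: 4/1
a_1 = 1: 5/1
a_2 = 3: 19/4
a_3 = 1: 24/5
a_4 = 2: 67/14
a_5 = 2: 158/33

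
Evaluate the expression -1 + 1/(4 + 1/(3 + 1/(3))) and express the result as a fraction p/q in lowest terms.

-33/43

a_0 = -1: -1/1
a_1 = 4: -3/4
a_2 = 3: -10/13
a_3 = 3: -33/43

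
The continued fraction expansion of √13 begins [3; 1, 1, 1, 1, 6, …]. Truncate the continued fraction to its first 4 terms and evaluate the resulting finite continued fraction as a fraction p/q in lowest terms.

Start with 1.
1 + 1/(1/1) = 1 + 1/1 = 2/1
1 + 1/(2/1) = 1 + 1/2 = 3/2
3 + 1/(3/2) = 3 + 2/3 = 11/3

11/3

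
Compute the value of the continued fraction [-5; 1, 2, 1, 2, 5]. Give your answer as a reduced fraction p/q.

Work from the innermost term outward:
Start with 5.
2 + 1/(5/1) = 2 + 1/5 = 11/5
1 + 1/(11/5) = 1 + 5/11 = 16/11
2 + 1/(16/11) = 2 + 11/16 = 43/16
1 + 1/(43/16) = 1 + 16/43 = 59/43
-5 + 1/(59/43) = -5 + 43/59 = -252/59

-252/59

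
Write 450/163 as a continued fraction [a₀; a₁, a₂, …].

[2; 1, 3, 5, 1, 1, 3]

Repeatedly divide and take the remainder:
450 ÷ 163 → quotient 2, remainder 124
163 ÷ 124 → quotient 1, remainder 39
124 ÷ 39 → quotient 3, remainder 7
39 ÷ 7 → quotient 5, remainder 4
7 ÷ 4 → quotient 1, remainder 3
4 ÷ 3 → quotient 1, remainder 1
3 ÷ 1 → quotient 3, remainder 0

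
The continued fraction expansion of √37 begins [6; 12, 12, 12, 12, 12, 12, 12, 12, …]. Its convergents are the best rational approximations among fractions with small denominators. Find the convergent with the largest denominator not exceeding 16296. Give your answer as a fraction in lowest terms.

10657/1752

List convergents until the denominator exceeds the bound:
a_0 = 6: 6/1  (≤ bound)
a_1 = 12: 73/12  (≤ bound)
a_2 = 12: 882/145  (≤ bound)
a_3 = 12: 10657/1752  (≤ bound)
a_4 = 12: 128766/21169  (> 16296, stop)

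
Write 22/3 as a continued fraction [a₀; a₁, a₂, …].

[7; 3]

22 = 7·3 + 1, so a_0 = 7
3 = 3·1 + 0, so a_1 = 3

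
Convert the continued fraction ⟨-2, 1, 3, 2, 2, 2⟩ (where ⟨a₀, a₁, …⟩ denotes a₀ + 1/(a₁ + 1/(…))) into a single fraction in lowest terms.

a_0 = -2: -2/1
a_1 = 1: -1/1
a_2 = 3: -5/4
a_3 = 2: -11/9
a_4 = 2: -27/22
a_5 = 2: -65/53

-65/53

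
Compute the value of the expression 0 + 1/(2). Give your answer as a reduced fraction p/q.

Start with 2.
0 + 1/(2/1) = 0 + 1/2 = 1/2

1/2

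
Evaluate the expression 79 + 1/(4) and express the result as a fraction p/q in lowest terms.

317/4

a_0 = 79: 79/1
a_1 = 4: 317/4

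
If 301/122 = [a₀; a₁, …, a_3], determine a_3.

301 = 2·122 + 57, so a_0 = 2
122 = 2·57 + 8, so a_1 = 2
57 = 7·8 + 1, so a_2 = 7
8 = 8·1 + 0, so a_3 = 8

8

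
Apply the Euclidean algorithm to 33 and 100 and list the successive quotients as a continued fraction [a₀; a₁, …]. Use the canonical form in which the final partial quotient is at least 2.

33 = 0·100 + 33, so a_0 = 0
100 = 3·33 + 1, so a_1 = 3
33 = 33·1 + 0, so a_2 = 33

[0; 3, 33]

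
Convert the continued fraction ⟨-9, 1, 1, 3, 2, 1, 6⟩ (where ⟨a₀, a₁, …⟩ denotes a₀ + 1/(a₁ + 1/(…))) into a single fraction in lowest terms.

-1299/154

Build up convergents one term at a time:
a_0 = -9: -9/1
a_1 = 1: -8/1
a_2 = 1: -17/2
a_3 = 3: -59/7
a_4 = 2: -135/16
a_5 = 1: -194/23
a_6 = 6: -1299/154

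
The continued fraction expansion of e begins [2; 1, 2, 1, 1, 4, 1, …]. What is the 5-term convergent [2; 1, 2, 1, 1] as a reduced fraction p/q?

19/7

Compute successive convergents:
a_0 = 2: 2/1
a_1 = 1: 3/1
a_2 = 2: 8/3
a_3 = 1: 11/4
a_4 = 1: 19/7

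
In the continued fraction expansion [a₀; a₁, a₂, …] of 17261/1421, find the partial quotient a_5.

41

Run the Euclidean algorithm, recording each quotient:
⌊17261/1421⌋ = 12, remainder 209
⌊1421/209⌋ = 6, remainder 167
⌊209/167⌋ = 1, remainder 42
⌊167/42⌋ = 3, remainder 41
⌊42/41⌋ = 1, remainder 1
⌊41/1⌋ = 41, remainder 0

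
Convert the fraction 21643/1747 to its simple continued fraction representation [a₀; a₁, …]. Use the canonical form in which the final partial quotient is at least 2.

[12; 2, 1, 1, 2, 1, 13, 7]

Run the Euclidean algorithm, recording each quotient:
21643 ÷ 1747 → quotient 12, remainder 679
1747 ÷ 679 → quotient 2, remainder 389
679 ÷ 389 → quotient 1, remainder 290
389 ÷ 290 → quotient 1, remainder 99
290 ÷ 99 → quotient 2, remainder 92
99 ÷ 92 → quotient 1, remainder 7
92 ÷ 7 → quotient 13, remainder 1
7 ÷ 1 → quotient 7, remainder 0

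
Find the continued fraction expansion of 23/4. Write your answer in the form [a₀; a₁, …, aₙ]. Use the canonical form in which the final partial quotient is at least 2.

23 ÷ 4 → quotient 5, remainder 3
4 ÷ 3 → quotient 1, remainder 1
3 ÷ 1 → quotient 3, remainder 0

[5; 1, 3]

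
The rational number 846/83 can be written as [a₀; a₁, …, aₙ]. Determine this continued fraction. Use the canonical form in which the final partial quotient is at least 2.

[10; 5, 5, 3]

846 = 10·83 + 16, so a_0 = 10
83 = 5·16 + 3, so a_1 = 5
16 = 5·3 + 1, so a_2 = 5
3 = 3·1 + 0, so a_3 = 3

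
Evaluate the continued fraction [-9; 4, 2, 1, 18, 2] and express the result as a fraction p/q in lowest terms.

a_0 = -9: -9/1
a_1 = 4: -35/4
a_2 = 2: -79/9
a_3 = 1: -114/13
a_4 = 18: -2131/243
a_5 = 2: -4376/499

-4376/499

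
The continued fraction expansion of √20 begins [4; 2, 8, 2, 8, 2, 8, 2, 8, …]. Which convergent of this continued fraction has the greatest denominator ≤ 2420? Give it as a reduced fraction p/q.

2889/646

List convergents until the denominator exceeds the bound:
a_0 = 4: 4/1  (≤ bound)
a_1 = 2: 9/2  (≤ bound)
a_2 = 8: 76/17  (≤ bound)
a_3 = 2: 161/36  (≤ bound)
a_4 = 8: 1364/305  (≤ bound)
a_5 = 2: 2889/646  (≤ bound)
a_6 = 8: 24476/5473  (> 2420, stop)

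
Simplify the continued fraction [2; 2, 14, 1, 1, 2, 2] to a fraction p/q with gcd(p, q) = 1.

Start with 2.
2 + 1/(2/1) = 2 + 1/2 = 5/2
1 + 1/(5/2) = 1 + 2/5 = 7/5
1 + 1/(7/5) = 1 + 5/7 = 12/7
14 + 1/(12/7) = 14 + 7/12 = 175/12
2 + 1/(175/12) = 2 + 12/175 = 362/175
2 + 1/(362/175) = 2 + 175/362 = 899/362

899/362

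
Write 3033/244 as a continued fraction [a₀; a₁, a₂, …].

Repeatedly divide and take the remainder:
3033 = 12·244 + 105, so a_0 = 12
244 = 2·105 + 34, so a_1 = 2
105 = 3·34 + 3, so a_2 = 3
34 = 11·3 + 1, so a_3 = 11
3 = 3·1 + 0, so a_4 = 3

[12; 2, 3, 11, 3]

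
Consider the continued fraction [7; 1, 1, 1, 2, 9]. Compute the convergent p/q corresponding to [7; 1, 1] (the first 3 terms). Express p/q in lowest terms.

Start with 1.
1 + 1/(1/1) = 1 + 1/1 = 2/1
7 + 1/(2/1) = 7 + 1/2 = 15/2

15/2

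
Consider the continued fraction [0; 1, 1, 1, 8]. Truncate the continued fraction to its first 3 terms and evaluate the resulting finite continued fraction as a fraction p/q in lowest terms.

1/2

a_0 = 0: 0/1
a_1 = 1: 1/1
a_2 = 1: 1/2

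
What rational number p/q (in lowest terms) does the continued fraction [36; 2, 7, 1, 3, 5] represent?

12655/347

Starting at the tail and folding back:
Start with 5.
3 + 1/(5/1) = 3 + 1/5 = 16/5
1 + 1/(16/5) = 1 + 5/16 = 21/16
7 + 1/(21/16) = 7 + 16/21 = 163/21
2 + 1/(163/21) = 2 + 21/163 = 347/163
36 + 1/(347/163) = 36 + 163/347 = 12655/347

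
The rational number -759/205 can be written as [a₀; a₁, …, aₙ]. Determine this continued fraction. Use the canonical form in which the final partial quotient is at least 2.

[-4; 3, 2, 1, 3, 2, 2]

Run the Euclidean algorithm, recording each quotient:
⌊-759/205⌋ = -4, remainder 61
⌊205/61⌋ = 3, remainder 22
⌊61/22⌋ = 2, remainder 17
⌊22/17⌋ = 1, remainder 5
⌊17/5⌋ = 3, remainder 2
⌊5/2⌋ = 2, remainder 1
⌊2/1⌋ = 2, remainder 0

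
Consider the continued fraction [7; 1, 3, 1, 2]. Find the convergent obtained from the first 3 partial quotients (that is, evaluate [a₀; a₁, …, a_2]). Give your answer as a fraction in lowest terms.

a_0 = 7: 7/1
a_1 = 1: 8/1
a_2 = 3: 31/4

31/4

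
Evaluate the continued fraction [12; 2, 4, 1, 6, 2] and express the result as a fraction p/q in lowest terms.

a_0 = 12: 12/1
a_1 = 2: 25/2
a_2 = 4: 112/9
a_3 = 1: 137/11
a_4 = 6: 934/75
a_5 = 2: 2005/161

2005/161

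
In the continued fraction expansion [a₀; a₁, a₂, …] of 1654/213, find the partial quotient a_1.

1654 ÷ 213 → quotient 7, remainder 163
213 ÷ 163 → quotient 1, remainder 50

1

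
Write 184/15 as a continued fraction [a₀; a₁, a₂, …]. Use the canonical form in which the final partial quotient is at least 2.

[12; 3, 1, 3]

Apply division with remainder until the remainder is 0:
184 = 12·15 + 4, so a_0 = 12
15 = 3·4 + 3, so a_1 = 3
4 = 1·3 + 1, so a_2 = 1
3 = 3·1 + 0, so a_3 = 3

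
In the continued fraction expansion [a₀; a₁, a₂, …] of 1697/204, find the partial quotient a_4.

Repeatedly divide and take the remainder:
1697 = 8·204 + 65, so a_0 = 8
204 = 3·65 + 9, so a_1 = 3
65 = 7·9 + 2, so a_2 = 7
9 = 4·2 + 1, so a_3 = 4
2 = 2·1 + 0, so a_4 = 2

2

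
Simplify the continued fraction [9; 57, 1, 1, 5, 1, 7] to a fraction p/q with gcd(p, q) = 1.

Start with 7.
1 + 1/(7/1) = 1 + 1/7 = 8/7
5 + 1/(8/7) = 5 + 7/8 = 47/8
1 + 1/(47/8) = 1 + 8/47 = 55/47
1 + 1/(55/47) = 1 + 47/55 = 102/55
57 + 1/(102/55) = 57 + 55/102 = 5869/102
9 + 1/(5869/102) = 9 + 102/5869 = 52923/5869

52923/5869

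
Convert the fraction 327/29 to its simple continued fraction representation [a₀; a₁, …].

Repeatedly divide and take the remainder:
327 = 11·29 + 8, so a_0 = 11
29 = 3·8 + 5, so a_1 = 3
8 = 1·5 + 3, so a_2 = 1
5 = 1·3 + 2, so a_3 = 1
3 = 1·2 + 1, so a_4 = 1
2 = 2·1 + 0, so a_5 = 2

[11; 3, 1, 1, 1, 2]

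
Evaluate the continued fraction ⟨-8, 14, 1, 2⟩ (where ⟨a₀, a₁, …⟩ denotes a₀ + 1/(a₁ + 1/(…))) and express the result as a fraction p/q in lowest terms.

Starting at the tail and folding back:
Start with 2.
1 + 1/(2/1) = 1 + 1/2 = 3/2
14 + 1/(3/2) = 14 + 2/3 = 44/3
-8 + 1/(44/3) = -8 + 3/44 = -349/44

-349/44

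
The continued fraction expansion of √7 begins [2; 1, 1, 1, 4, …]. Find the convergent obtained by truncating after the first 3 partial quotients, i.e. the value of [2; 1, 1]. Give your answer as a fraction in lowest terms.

5/2

a_0 = 2: 2/1
a_1 = 1: 3/1
a_2 = 1: 5/2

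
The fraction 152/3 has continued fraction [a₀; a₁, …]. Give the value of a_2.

2

⌊152/3⌋ = 50, remainder 2
⌊3/2⌋ = 1, remainder 1
⌊2/1⌋ = 2, remainder 0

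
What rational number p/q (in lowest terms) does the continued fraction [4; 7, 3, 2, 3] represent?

Start with 3.
2 + 1/(3/1) = 2 + 1/3 = 7/3
3 + 1/(7/3) = 3 + 3/7 = 24/7
7 + 1/(24/7) = 7 + 7/24 = 175/24
4 + 1/(175/24) = 4 + 24/175 = 724/175

724/175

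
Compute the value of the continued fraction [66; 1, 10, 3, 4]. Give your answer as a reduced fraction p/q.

9836/147

Collapse the nested fraction from the inside out:
Start with 4.
3 + 1/(4/1) = 3 + 1/4 = 13/4
10 + 1/(13/4) = 10 + 4/13 = 134/13
1 + 1/(134/13) = 1 + 13/134 = 147/134
66 + 1/(147/134) = 66 + 134/147 = 9836/147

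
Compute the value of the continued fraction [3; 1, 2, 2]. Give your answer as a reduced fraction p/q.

Start with 2.
2 + 1/(2/1) = 2 + 1/2 = 5/2
1 + 1/(5/2) = 1 + 2/5 = 7/5
3 + 1/(7/5) = 3 + 5/7 = 26/7

26/7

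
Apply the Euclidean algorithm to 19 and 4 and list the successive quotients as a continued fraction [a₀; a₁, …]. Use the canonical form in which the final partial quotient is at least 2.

[4; 1, 3]

19 ÷ 4 → quotient 4, remainder 3
4 ÷ 3 → quotient 1, remainder 1
3 ÷ 1 → quotient 3, remainder 0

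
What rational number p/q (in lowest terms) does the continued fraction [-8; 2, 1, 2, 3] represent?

-206/27

Start with 3.
2 + 1/(3/1) = 2 + 1/3 = 7/3
1 + 1/(7/3) = 1 + 3/7 = 10/7
2 + 1/(10/7) = 2 + 7/10 = 27/10
-8 + 1/(27/10) = -8 + 10/27 = -206/27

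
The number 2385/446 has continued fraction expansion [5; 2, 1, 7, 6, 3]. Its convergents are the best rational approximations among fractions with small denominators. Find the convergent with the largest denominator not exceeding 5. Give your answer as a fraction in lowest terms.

16/3

a_0 = 5: 5/1  (≤ bound)
a_1 = 2: 11/2  (≤ bound)
a_2 = 1: 16/3  (≤ bound)
a_3 = 7: 123/23  (> 5, stop)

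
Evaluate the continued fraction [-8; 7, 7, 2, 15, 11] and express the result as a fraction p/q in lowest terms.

Start with 11.
15 + 1/(11/1) = 15 + 1/11 = 166/11
2 + 1/(166/11) = 2 + 11/166 = 343/166
7 + 1/(343/166) = 7 + 166/343 = 2567/343
7 + 1/(2567/343) = 7 + 343/2567 = 18312/2567
-8 + 1/(18312/2567) = -8 + 2567/18312 = -143929/18312

-143929/18312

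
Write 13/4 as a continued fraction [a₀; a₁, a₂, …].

Repeatedly divide and take the remainder:
⌊13/4⌋ = 3, remainder 1
⌊4/1⌋ = 4, remainder 0

[3; 4]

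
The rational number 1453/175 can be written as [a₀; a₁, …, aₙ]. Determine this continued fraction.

1453 ÷ 175 → quotient 8, remainder 53
175 ÷ 53 → quotient 3, remainder 16
53 ÷ 16 → quotient 3, remainder 5
16 ÷ 5 → quotient 3, remainder 1
5 ÷ 1 → quotient 5, remainder 0

[8; 3, 3, 3, 5]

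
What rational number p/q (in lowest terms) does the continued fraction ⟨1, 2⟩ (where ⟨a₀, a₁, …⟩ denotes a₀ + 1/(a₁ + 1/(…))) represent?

3/2

a_0 = 1: 1/1
a_1 = 2: 3/2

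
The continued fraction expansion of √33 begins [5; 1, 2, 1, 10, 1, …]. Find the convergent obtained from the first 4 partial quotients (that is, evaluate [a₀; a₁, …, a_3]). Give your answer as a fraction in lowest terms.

a_0 = 5: 5/1
a_1 = 1: 6/1
a_2 = 2: 17/3
a_3 = 1: 23/4

23/4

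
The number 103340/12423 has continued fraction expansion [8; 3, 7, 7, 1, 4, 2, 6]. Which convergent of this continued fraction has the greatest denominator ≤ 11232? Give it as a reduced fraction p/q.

16013/1925

List convergents until the denominator exceeds the bound:
a_0 = 8: 8/1  (≤ bound)
a_1 = 3: 25/3  (≤ bound)
a_2 = 7: 183/22  (≤ bound)
a_3 = 7: 1306/157  (≤ bound)
a_4 = 1: 1489/179  (≤ bound)
a_5 = 4: 7262/873  (≤ bound)
a_6 = 2: 16013/1925  (≤ bound)
a_7 = 6: 103340/12423  (> 11232, stop)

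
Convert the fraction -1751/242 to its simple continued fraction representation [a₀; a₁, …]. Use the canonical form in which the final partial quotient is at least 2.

-1751 ÷ 242 → quotient -8, remainder 185
242 ÷ 185 → quotient 1, remainder 57
185 ÷ 57 → quotient 3, remainder 14
57 ÷ 14 → quotient 4, remainder 1
14 ÷ 1 → quotient 14, remainder 0

[-8; 1, 3, 4, 14]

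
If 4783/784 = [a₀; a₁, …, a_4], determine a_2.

Apply division with remainder until the remainder is 0:
4783 = 6·784 + 79, so a_0 = 6
784 = 9·79 + 73, so a_1 = 9
79 = 1·73 + 6, so a_2 = 1

1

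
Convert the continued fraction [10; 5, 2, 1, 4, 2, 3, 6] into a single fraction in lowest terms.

36713/3604

Starting at the tail and folding back:
Start with 6.
3 + 1/(6/1) = 3 + 1/6 = 19/6
2 + 1/(19/6) = 2 + 6/19 = 44/19
4 + 1/(44/19) = 4 + 19/44 = 195/44
1 + 1/(195/44) = 1 + 44/195 = 239/195
2 + 1/(239/195) = 2 + 195/239 = 673/239
5 + 1/(673/239) = 5 + 239/673 = 3604/673
10 + 1/(3604/673) = 10 + 673/3604 = 36713/3604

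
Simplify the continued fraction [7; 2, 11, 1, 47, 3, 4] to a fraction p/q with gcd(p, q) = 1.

Start with 4.
3 + 1/(4/1) = 3 + 1/4 = 13/4
47 + 1/(13/4) = 47 + 4/13 = 615/13
1 + 1/(615/13) = 1 + 13/615 = 628/615
11 + 1/(628/615) = 11 + 615/628 = 7523/628
2 + 1/(7523/628) = 2 + 628/7523 = 15674/7523
7 + 1/(15674/7523) = 7 + 7523/15674 = 117241/15674

117241/15674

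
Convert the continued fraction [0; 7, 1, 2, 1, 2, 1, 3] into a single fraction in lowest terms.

Use the convergent recurrence hₖ = aₖ·hₖ₋₁ + hₖ₋₂ (and likewise for the denominators kₖ):
a_0 = 0: 0/1
a_1 = 7: 1/7
a_2 = 1: 1/8
a_3 = 2: 3/23
a_4 = 1: 4/31
a_5 = 2: 11/85
a_6 = 1: 15/116
a_7 = 3: 56/433

56/433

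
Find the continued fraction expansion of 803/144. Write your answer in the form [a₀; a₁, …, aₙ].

803 ÷ 144 → quotient 5, remainder 83
144 ÷ 83 → quotient 1, remainder 61
83 ÷ 61 → quotient 1, remainder 22
61 ÷ 22 → quotient 2, remainder 17
22 ÷ 17 → quotient 1, remainder 5
17 ÷ 5 → quotient 3, remainder 2
5 ÷ 2 → quotient 2, remainder 1
2 ÷ 1 → quotient 2, remainder 0

[5; 1, 1, 2, 1, 3, 2, 2]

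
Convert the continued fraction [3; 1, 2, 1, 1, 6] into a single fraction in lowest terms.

Start with 6.
1 + 1/(6/1) = 1 + 1/6 = 7/6
1 + 1/(7/6) = 1 + 6/7 = 13/7
2 + 1/(13/7) = 2 + 7/13 = 33/13
1 + 1/(33/13) = 1 + 13/33 = 46/33
3 + 1/(46/33) = 3 + 33/46 = 171/46

171/46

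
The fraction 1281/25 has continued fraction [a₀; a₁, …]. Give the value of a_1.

Apply division with remainder until the remainder is 0:
⌊1281/25⌋ = 51, remainder 6
⌊25/6⌋ = 4, remainder 1

4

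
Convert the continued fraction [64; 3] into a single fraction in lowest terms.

Start with 3.
64 + 1/(3/1) = 64 + 1/3 = 193/3

193/3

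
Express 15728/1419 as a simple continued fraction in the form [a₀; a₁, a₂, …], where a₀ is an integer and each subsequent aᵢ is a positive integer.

[11; 11, 1, 12, 4, 2]

15728 = 11·1419 + 119, so a_0 = 11
1419 = 11·119 + 110, so a_1 = 11
119 = 1·110 + 9, so a_2 = 1
110 = 12·9 + 2, so a_3 = 12
9 = 4·2 + 1, so a_4 = 4
2 = 2·1 + 0, so a_5 = 2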